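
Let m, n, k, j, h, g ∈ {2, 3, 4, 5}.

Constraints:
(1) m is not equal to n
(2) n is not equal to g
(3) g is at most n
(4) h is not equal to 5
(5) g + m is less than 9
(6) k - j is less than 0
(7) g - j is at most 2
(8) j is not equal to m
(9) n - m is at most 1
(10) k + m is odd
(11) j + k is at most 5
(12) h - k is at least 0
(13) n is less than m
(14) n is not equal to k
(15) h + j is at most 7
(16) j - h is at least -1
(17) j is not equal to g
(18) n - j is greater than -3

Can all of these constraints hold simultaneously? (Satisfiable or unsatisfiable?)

Satisfiable

Try m = 5, n = 3, k = 2, j = 3, h = 3, g = 2.
Check constraint 5: g + m = 7; constraint 6: k - j = -1; constraint 7: g - j = -1. The remaining constraints are straightforward to verify.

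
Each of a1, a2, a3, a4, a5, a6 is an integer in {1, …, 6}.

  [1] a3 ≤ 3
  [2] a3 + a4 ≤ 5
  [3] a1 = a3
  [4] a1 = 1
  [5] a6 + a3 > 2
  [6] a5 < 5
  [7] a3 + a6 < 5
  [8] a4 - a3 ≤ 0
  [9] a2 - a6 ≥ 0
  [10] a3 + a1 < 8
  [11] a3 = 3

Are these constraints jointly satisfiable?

Constraint 4 fixes a1 = 1 and constraint 11 fixes a3 = 3, but constraint 3 requires a1 = a3. Since 1 ≠ 3, contradiction.

Unsatisfiable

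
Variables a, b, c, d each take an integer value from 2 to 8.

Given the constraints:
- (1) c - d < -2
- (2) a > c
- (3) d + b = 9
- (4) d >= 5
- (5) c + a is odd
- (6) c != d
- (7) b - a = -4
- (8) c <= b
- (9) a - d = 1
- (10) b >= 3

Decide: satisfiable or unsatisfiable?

Setting (a, b, c, d) = (7, 3, 2, 6) satisfies everything: constraint 1: c - d = -4; constraint 3: d + b = 9, and the others follow.

Satisfiable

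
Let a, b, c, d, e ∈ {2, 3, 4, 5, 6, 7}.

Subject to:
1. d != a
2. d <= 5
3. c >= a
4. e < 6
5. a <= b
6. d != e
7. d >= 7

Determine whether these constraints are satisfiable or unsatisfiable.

From constraint 7: d ≥ 7. From constraint 2: d ≤ 5. But 5 < 7, so no value of d works.

Unsatisfiable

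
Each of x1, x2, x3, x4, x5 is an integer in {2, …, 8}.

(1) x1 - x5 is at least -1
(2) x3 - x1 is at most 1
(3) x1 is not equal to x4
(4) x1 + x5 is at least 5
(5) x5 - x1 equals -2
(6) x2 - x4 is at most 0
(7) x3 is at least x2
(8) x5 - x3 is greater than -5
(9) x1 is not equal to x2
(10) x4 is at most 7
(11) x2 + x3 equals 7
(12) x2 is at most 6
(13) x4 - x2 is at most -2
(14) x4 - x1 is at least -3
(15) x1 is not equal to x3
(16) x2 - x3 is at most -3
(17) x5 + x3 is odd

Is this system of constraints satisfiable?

Constraints 2, 13, 14, and 16 give x2 − x4 ≥ 2, x4 − x1 ≥ -3, x1 − x3 ≥ -1, x3 − x2 ≥ 3.
Adding all 4 inequalities: the left sides telescope to 0, and the right sides sum to 2 + (-3) + (-1) + 3 = 1. So 0 ≥ 1, which is false.

Unsatisfiable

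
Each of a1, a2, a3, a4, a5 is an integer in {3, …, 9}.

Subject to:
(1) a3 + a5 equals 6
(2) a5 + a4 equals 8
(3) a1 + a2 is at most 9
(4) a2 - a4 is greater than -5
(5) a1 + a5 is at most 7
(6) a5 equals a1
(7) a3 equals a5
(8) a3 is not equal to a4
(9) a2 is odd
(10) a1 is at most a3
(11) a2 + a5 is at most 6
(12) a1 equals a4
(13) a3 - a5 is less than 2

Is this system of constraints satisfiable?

Unsatisfiable

From constraints 6, 7, and 12, a3 = a5 = a1 = a4, so a3 = a4. But constraint 8 says a3 ≠ a4. Contradiction.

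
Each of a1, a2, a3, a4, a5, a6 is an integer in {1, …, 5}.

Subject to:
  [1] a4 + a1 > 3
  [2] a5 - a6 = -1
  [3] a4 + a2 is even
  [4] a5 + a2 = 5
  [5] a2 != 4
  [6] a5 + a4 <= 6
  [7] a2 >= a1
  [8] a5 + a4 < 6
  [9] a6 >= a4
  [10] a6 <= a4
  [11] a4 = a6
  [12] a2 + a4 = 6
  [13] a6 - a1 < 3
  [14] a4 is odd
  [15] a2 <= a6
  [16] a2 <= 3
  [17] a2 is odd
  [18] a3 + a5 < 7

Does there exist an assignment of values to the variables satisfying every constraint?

Satisfiable

One satisfying assignment is a1 = 3, a2 = 3, a3 = 3, a4 = 3, a5 = 2, a6 = 3.
For the less obvious constraints — constraint 1: a4 + a1 = 6; constraint 2: a5 - a6 = -1 — and the others hold by inspection.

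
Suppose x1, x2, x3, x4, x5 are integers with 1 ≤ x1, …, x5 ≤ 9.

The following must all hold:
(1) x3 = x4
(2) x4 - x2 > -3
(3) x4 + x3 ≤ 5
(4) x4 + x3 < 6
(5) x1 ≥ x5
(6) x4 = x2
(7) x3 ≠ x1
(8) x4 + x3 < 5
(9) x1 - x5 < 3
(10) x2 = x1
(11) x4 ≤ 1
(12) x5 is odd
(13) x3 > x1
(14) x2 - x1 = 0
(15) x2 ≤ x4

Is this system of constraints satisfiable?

Unsatisfiable

From constraints 1, 6, and 10, x3 = x4 = x2 = x1, so x3 = x1. But constraint 7 says x3 ≠ x1. Contradiction.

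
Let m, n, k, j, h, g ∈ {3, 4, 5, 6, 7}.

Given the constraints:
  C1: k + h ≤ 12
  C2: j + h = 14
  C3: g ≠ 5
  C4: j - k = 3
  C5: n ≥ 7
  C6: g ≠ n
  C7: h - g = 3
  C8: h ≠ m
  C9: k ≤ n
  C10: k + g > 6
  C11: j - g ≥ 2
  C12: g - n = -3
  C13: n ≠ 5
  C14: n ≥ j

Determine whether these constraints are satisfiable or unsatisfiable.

Satisfiable

The assignment m = 3, n = 7, k = 4, j = 7, h = 7, g = 4 works:
  constraint 1 holds since k + h = 11.
  constraint 2 holds since j + h = 14.
  constraint 4 holds since j - k = 3.
The rest check out directly.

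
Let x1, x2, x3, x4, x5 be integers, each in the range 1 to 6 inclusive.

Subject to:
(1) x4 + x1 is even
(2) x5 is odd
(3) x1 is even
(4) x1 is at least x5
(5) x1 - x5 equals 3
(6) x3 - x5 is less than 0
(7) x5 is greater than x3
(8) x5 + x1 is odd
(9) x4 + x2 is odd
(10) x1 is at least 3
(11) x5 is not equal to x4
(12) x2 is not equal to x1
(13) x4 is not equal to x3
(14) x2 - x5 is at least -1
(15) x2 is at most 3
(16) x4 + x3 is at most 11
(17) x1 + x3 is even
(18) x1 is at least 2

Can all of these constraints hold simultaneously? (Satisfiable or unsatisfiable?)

Satisfiable

The assignment x1 = 6, x2 = 3, x3 = 2, x4 = 6, x5 = 3 works:
  constraint 5 holds since x1 - x5 = 3.
  constraint 6 holds since x3 - x5 = -1.
The rest check out directly.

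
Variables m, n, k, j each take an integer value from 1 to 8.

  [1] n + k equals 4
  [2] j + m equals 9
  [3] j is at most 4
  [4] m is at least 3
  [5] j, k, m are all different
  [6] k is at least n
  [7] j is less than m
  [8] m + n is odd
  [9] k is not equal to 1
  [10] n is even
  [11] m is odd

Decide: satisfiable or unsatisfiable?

One satisfying assignment is m = 5, n = 2, k = 2, j = 4.
For the less obvious constraints — constraint 1: n + k = 4; constraint 2: j + m = 9; constraint 5: values 4, 2, 5 are distinct — and the others hold by inspection.

Satisfiable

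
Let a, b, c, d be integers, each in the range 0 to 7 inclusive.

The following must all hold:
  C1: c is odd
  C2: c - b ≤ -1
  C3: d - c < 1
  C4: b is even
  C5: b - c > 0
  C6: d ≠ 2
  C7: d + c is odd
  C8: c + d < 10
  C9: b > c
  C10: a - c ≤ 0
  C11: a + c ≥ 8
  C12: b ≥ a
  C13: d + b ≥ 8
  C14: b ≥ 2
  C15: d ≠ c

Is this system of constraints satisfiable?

Satisfiable

The assignment a = 5, b = 6, c = 5, d = 4 works:
  constraint 2 holds since c - b = -1.
  constraint 3 holds since d - c = -1.
The rest check out directly.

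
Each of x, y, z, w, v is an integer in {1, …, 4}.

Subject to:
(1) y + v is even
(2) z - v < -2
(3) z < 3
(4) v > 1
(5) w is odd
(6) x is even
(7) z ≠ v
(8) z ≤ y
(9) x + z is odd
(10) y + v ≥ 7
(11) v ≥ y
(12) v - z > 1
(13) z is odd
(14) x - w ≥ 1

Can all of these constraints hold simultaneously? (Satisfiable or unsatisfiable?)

Take x = 2, y = 4, z = 1, w = 1, v = 4. Then constraint 2: z - v = -3; constraint 10: y + v = 8, and every other listed constraint is also met.

Satisfiable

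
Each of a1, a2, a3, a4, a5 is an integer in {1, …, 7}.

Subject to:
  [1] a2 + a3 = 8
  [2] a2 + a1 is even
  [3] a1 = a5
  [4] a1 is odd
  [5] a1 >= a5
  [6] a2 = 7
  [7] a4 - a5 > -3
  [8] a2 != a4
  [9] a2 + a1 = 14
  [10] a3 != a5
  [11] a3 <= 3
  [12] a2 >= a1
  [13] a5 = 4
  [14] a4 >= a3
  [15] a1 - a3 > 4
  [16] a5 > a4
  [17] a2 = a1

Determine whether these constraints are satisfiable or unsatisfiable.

Constraint 6 fixes a2 = 7 and constraint 13 fixes a5 = 4. Constraints 3 and 17 give a2 = a1 = a5, so a2 = a5. But 7 ≠ 4 — contradiction.

Unsatisfiable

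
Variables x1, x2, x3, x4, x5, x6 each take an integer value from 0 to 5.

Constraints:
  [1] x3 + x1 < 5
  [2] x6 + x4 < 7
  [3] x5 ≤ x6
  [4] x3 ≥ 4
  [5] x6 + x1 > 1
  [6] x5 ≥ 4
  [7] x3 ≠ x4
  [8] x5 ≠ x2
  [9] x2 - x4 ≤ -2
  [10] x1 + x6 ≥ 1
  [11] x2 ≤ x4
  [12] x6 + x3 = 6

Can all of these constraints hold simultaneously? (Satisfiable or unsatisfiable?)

From constraints 3 and 6: x6 ≥ x5 ≥ 4. From constraint 4: x3 ≥ 4. Hence x6 + x3 ≥ 8. But constraint 12 requires x6 + x3 = 6, and 6 < 8. Contradiction.

Unsatisfiable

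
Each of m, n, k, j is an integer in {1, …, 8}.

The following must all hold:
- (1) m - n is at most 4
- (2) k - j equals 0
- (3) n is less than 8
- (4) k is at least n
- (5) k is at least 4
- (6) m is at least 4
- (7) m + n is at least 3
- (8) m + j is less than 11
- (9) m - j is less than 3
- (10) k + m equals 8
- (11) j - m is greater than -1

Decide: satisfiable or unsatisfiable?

Take m = 4, n = 2, k = 4, j = 4. Then constraint 1: m - n = 2; constraint 2: k - j = 0; constraint 7: m + n = 6, and every other listed constraint is also met.

Satisfiable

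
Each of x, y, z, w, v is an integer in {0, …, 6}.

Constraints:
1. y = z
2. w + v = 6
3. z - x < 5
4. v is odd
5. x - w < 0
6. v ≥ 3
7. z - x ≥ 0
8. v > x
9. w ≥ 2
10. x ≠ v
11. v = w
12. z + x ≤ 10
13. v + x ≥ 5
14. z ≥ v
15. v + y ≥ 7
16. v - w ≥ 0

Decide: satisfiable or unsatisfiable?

Satisfiable

One satisfying assignment is x = 2, y = 5, z = 5, w = 3, v = 3.
For the less obvious constraints — constraint 2: w + v = 6; constraint 3: z - x = 3 — and the others hold by inspection.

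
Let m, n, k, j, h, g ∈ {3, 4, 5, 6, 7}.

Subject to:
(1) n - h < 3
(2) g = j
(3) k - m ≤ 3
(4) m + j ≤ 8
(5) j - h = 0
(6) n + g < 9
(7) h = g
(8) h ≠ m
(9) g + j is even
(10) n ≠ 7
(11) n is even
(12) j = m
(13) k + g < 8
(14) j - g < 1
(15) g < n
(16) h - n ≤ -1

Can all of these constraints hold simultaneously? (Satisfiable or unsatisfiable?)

From constraints 2, 7, and 12, h = g = j = m, so h = m. But constraint 8 says h ≠ m. Contradiction.

Unsatisfiable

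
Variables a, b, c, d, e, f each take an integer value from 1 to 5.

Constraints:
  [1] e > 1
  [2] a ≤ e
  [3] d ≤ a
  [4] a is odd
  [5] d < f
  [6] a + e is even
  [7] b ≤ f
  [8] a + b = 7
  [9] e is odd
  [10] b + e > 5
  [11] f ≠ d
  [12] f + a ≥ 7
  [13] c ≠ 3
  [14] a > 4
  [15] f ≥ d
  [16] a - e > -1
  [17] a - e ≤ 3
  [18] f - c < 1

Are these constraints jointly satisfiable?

Satisfiable

The assignment a = 5, b = 2, c = 5, d = 1, e = 5, f = 5 works:
  constraint 8 holds since a + b = 7.
  constraint 10 holds since b + e = 7.
The rest check out directly.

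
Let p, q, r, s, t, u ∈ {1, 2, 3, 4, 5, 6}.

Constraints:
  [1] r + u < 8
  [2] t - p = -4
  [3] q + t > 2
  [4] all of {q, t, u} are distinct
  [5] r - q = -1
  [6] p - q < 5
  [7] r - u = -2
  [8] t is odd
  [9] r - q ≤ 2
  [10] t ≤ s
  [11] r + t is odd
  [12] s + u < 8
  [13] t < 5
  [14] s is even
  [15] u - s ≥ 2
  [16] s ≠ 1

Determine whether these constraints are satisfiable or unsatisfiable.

Satisfiable

Setting (p, q, r, s, t, u) = (5, 3, 2, 2, 1, 4) satisfies everything: constraint 1: r + u = 6; constraint 2: t - p = -4; constraint 3: q + t = 4, and the others follow.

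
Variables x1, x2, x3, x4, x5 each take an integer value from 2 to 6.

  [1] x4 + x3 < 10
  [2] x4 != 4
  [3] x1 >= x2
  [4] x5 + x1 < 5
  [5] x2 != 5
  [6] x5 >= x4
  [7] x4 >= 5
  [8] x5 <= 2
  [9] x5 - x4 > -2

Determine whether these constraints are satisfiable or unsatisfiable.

From constraint 7: x4 ≥ 5. From constraints 6 and 8: x4 ≤ x5 and x5 ≤ 2, so x4 ≤ 2. But 2 < 5, so no value of x4 works.

Unsatisfiable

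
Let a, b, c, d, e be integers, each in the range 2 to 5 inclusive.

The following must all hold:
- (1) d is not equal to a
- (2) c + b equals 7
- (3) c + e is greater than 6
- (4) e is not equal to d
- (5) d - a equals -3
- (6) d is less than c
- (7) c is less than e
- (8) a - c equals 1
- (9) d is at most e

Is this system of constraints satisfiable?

Satisfiable

The assignment a = 5, b = 3, c = 4, d = 2, e = 5 works:
  constraint 2 holds since c + b = 7.
  constraint 3 holds since c + e = 9.
The rest check out directly.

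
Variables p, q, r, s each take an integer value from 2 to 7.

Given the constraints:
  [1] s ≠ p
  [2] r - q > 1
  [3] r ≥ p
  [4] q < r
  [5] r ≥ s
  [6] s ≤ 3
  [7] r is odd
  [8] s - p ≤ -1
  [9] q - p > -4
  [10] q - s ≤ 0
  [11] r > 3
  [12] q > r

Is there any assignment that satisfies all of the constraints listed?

Constraints 3, 8, 10, and 12 give s < p, p ≤ r, r < q, q ≤ s. Chaining: s < p ≤ r < q ≤ s, which forces s < s — impossible.

Unsatisfiable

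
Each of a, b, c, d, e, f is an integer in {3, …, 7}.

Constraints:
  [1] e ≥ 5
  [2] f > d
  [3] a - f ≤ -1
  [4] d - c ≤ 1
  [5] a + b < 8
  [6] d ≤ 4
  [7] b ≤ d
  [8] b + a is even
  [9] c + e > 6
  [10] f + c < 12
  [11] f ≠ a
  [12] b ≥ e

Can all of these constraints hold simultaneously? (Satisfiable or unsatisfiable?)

From constraints 1 and 12: b ≥ e and e ≥ 5, so b ≥ 5. From constraints 6 and 7: b ≤ d and d ≤ 4, so b ≤ 4. But 4 < 5, so no value of b works.

Unsatisfiable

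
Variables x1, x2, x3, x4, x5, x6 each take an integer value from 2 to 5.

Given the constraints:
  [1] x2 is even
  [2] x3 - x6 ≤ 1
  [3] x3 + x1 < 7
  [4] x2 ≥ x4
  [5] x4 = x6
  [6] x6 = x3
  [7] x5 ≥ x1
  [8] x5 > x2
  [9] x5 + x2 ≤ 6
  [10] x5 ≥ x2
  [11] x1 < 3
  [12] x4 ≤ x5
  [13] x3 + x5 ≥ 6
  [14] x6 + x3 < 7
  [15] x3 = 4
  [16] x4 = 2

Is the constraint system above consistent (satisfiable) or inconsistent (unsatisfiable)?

Unsatisfiable

Constraint 16 fixes x4 = 2 and constraint 15 fixes x3 = 4. Constraints 5 and 6 give x4 = x6 = x3, so x4 = x3. But 2 ≠ 4 — contradiction.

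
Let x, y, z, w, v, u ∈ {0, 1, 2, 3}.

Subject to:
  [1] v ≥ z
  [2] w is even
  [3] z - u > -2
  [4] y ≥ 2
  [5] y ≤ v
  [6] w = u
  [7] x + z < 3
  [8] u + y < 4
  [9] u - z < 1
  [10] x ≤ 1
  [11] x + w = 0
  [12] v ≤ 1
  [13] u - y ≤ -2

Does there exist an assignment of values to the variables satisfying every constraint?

From constraint 4: y ≥ 2. From constraints 5 and 12: y ≤ v and v ≤ 1, so y ≤ 1. But 1 < 2, so no value of y works.

Unsatisfiable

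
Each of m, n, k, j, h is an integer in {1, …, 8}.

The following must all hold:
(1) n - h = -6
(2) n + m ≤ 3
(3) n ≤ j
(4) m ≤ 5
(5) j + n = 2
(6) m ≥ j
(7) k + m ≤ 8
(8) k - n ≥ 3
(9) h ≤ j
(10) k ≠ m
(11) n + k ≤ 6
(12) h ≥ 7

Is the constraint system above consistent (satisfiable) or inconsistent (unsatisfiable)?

From constraints 9 and 12: j ≥ h and h ≥ 7, so j ≥ 7. From constraints 4 and 6: j ≤ m and m ≤ 5, so j ≤ 5. But 5 < 7, so no value of j works.

Unsatisfiable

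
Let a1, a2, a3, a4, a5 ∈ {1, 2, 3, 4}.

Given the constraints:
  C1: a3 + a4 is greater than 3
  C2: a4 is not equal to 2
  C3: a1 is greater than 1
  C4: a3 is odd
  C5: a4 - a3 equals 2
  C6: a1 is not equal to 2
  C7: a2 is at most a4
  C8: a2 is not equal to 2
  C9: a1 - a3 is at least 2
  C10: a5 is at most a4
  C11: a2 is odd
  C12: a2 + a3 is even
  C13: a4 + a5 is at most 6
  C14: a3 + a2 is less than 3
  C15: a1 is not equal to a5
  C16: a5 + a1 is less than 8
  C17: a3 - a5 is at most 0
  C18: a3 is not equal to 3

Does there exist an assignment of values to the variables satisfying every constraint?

The assignment a1 = 4, a2 = 1, a3 = 1, a4 = 3, a5 = 1 works:
  constraint 1 holds since a3 + a4 = 4.
  constraint 5 holds since a4 - a3 = 2.
The rest check out directly.

Satisfiable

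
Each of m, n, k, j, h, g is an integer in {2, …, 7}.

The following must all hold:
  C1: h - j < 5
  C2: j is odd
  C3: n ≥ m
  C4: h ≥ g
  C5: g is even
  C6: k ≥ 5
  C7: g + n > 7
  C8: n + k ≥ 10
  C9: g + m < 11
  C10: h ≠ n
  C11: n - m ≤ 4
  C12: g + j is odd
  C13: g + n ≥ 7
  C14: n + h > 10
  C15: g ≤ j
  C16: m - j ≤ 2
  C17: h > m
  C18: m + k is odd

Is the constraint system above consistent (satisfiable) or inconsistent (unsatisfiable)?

Try m = 4, n = 6, k = 5, j = 5, h = 7, g = 4.
Check constraint 1: h - j = 2; constraint 7: g + n = 10; constraint 8: n + k = 11. The remaining constraints are straightforward to verify.

Satisfiable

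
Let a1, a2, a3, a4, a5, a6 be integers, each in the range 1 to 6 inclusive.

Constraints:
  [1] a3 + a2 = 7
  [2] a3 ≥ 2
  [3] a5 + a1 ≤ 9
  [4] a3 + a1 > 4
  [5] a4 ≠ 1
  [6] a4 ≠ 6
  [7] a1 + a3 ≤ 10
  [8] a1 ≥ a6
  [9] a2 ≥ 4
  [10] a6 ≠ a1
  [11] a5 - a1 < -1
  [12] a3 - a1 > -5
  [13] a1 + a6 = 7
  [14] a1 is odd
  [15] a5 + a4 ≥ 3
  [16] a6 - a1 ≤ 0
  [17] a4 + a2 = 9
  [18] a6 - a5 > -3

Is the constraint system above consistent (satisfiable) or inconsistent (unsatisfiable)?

Satisfiable

Setting (a1, a2, a3, a4, a5, a6) = (5, 5, 2, 4, 2, 2) satisfies everything: constraint 1: a3 + a2 = 7; constraint 3: a5 + a1 = 7; constraint 4: a3 + a1 = 7, and the others follow.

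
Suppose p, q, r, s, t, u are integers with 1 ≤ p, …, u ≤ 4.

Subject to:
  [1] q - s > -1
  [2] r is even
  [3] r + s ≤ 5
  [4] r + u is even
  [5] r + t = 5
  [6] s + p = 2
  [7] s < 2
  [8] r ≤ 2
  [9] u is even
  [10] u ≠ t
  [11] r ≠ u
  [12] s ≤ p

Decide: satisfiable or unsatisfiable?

One satisfying assignment is p = 1, q = 1, r = 2, s = 1, t = 3, u = 4.
For the less obvious constraints — constraint 1: q - s = 0; constraint 3: r + s = 3 — and the others hold by inspection.

Satisfiable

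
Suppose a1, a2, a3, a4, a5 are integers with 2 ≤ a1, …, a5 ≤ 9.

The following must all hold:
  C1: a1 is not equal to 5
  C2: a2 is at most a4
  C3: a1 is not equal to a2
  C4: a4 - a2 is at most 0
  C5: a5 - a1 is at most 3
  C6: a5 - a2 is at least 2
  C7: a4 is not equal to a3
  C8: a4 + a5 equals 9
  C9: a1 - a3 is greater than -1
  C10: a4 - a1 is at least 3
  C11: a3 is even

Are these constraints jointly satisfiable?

Unsatisfiable

Constraints 4, 5, 6, and 10 give a4 − a1 ≥ 3, a1 − a5 ≥ -3, a5 − a2 ≥ 2, a2 − a4 ≥ 0.
Adding all 4 inequalities: the left sides telescope to 0, and the right sides sum to 3 + (-3) + 2 + 0 = 2. So 0 ≥ 2, which is false.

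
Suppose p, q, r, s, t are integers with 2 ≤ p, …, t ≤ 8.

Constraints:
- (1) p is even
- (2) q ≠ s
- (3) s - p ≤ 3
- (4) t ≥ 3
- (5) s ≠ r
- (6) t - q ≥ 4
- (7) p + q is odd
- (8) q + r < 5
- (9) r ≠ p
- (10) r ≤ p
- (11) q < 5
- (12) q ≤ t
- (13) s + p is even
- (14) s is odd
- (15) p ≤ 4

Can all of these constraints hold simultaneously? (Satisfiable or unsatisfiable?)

Constraint 14 makes s odd and constraint 1 makes p even, so s + p must be odd. Constraint 13 says s + p is even — contradiction.

Unsatisfiable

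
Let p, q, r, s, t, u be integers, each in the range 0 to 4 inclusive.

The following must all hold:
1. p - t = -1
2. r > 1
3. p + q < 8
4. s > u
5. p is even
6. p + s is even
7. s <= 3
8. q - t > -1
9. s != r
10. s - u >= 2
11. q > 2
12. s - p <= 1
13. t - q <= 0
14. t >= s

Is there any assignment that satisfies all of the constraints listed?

Satisfiable

Take p = 2, q = 4, r = 4, s = 2, t = 3, u = 0. Then constraint 1: p - t = -1; constraint 3: p + q = 6, and every other listed constraint is also met.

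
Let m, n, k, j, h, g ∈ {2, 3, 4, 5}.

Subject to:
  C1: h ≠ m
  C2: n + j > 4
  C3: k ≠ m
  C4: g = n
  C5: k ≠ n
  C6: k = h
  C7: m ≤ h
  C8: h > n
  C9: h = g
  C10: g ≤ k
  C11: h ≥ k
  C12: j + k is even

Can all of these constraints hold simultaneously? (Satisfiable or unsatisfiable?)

Unsatisfiable

From constraints 4, 6, and 9, k = h = g = n, so k = n. But constraint 5 says k ≠ n. Contradiction.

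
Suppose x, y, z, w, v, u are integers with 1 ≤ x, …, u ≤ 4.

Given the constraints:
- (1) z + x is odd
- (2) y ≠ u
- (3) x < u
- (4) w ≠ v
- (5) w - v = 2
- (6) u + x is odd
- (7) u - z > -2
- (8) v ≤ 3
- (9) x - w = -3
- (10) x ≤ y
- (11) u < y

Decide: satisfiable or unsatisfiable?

Setting (x, y, z, w, v, u) = (1, 4, 2, 4, 2, 2) satisfies everything: constraint 5: w - v = 2; constraint 7: u - z = 0, and the others follow.

Satisfiable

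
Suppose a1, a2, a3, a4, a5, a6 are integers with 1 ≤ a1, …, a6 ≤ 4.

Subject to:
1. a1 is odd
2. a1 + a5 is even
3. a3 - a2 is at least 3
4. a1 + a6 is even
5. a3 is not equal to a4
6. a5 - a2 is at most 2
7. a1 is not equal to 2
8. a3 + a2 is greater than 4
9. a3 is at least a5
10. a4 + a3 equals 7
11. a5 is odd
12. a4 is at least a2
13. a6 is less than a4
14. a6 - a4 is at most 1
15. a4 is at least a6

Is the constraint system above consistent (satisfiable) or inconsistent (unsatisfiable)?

Take a1 = 1, a2 = 1, a3 = 4, a4 = 3, a5 = 3, a6 = 1. Then constraint 3: a3 - a2 = 3; constraint 6: a5 - a2 = 2; constraint 8: a3 + a2 = 5, and every other listed constraint is also met.

Satisfiable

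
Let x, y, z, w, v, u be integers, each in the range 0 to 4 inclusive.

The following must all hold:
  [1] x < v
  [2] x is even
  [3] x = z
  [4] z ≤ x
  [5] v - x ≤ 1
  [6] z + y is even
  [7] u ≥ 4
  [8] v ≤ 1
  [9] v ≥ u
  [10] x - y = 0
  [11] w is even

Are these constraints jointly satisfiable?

Unsatisfiable

From constraint 7: u ≥ 4. From constraints 8 and 9: u ≤ v and v ≤ 1, so u ≤ 1. But 1 < 4, so no value of u works.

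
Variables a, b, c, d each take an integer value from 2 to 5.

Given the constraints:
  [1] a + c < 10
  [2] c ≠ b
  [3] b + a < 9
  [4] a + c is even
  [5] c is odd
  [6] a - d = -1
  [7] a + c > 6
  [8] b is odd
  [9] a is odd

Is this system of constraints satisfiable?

Setting (a, b, c, d) = (3, 3, 5, 4) satisfies everything: constraint 1: a + c = 8; constraint 3: b + a = 6, and the others follow.

Satisfiable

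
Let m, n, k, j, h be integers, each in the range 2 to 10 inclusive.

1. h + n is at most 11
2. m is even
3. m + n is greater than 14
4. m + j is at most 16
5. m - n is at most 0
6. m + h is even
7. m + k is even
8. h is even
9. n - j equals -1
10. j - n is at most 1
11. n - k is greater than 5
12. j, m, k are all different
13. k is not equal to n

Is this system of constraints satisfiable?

Satisfiable

The assignment m = 6, n = 9, k = 2, j = 10, h = 2 works:
  constraint 1 holds since h + n = 11.
  constraint 3 holds since m + n = 15.
The rest check out directly.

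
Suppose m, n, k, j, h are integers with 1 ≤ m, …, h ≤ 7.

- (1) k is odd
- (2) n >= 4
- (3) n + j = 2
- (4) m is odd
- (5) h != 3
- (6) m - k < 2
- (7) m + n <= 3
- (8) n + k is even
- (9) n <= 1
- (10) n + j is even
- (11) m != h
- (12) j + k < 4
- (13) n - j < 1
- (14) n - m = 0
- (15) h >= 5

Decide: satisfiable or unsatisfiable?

Unsatisfiable

From constraint 2: n ≥ 4. From constraint 9: n ≤ 1. But 1 < 4, so no value of n works.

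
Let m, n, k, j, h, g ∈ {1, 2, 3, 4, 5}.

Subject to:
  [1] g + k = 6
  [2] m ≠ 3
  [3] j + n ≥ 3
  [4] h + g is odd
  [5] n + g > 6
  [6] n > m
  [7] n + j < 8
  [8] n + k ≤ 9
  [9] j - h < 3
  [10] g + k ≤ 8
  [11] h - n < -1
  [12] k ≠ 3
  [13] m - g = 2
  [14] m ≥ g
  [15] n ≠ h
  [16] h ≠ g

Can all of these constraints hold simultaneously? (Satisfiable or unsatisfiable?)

Satisfiable

Try m = 4, n = 5, k = 4, j = 1, h = 1, g = 2.
Check constraint 1: g + k = 6; constraint 3: j + n = 6. The remaining constraints are straightforward to verify.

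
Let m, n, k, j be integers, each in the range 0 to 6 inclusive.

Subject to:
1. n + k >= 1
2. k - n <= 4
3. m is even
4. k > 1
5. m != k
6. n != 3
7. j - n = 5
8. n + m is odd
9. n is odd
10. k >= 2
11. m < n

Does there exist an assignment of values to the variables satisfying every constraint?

Satisfiable

Take m = 0, n = 1, k = 2, j = 6. Then constraint 1: n + k = 3; constraint 2: k - n = 1; constraint 7: j - n = 5, and every other listed constraint is also met.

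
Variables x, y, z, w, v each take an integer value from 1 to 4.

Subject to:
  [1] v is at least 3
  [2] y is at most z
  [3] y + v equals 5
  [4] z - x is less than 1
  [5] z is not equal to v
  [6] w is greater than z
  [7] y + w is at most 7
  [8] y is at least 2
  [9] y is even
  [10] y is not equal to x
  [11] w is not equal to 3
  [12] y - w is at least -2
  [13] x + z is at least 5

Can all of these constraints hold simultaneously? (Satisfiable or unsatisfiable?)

Try x = 4, y = 2, z = 2, w = 4, v = 3.
Check constraint 3: y + v = 5; constraint 4: z - x = -2. The remaining constraints are straightforward to verify.

Satisfiable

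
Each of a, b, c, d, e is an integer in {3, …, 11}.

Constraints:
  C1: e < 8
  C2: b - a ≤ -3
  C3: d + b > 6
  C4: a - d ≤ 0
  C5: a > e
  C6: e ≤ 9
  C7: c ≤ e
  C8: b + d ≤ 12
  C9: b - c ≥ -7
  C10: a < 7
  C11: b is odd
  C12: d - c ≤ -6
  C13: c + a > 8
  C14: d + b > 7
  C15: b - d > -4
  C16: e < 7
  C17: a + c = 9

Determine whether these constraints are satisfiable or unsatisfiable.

Constraints 2, 4, 9, and 12 give b − c ≥ -7, c − d ≥ 6, d − a ≥ 0, a − b ≥ 3.
Adding all 4 inequalities: the left sides telescope to 0, and the right sides sum to (-7) + 6 + 0 + 3 = 2. So 0 ≥ 2, which is false.

Unsatisfiable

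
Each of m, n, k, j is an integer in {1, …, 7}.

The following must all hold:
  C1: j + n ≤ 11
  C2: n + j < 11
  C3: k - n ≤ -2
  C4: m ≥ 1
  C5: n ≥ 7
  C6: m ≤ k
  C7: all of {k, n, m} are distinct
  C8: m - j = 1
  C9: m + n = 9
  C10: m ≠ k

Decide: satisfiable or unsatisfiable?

Satisfiable

Setting (m, n, k, j) = (2, 7, 3, 1) satisfies everything: constraint 1: j + n = 8; constraint 2: n + j = 8; constraint 3: k - n = -4, and the others follow.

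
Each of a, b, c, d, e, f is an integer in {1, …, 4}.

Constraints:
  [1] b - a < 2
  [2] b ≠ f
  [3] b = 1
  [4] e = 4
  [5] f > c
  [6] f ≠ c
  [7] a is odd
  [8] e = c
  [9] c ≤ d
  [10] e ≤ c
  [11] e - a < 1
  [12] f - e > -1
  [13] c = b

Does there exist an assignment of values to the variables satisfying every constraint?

Unsatisfiable

Constraint 4 fixes e = 4 and constraint 3 fixes b = 1. Constraints 8 and 13 give e = c = b, so e = b. But 4 ≠ 1 — contradiction.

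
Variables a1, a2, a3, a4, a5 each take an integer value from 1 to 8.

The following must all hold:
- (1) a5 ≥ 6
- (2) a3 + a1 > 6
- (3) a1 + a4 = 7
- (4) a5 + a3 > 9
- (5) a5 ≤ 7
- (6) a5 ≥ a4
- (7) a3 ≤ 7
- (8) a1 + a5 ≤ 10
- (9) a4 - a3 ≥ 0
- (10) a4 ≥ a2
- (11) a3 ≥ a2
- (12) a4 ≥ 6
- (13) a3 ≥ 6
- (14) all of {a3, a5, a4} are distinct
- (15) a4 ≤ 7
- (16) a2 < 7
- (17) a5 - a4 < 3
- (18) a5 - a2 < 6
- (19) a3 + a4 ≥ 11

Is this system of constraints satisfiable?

Constraints 1, 5, 7, 12, 13, and 15 confine each of a3, a5, a4 to the 2 values {6, 7}.
Constraint 14 requires all 3 of them to be distinct, but only 2 values are available — impossible by the pigeonhole principle.

Unsatisfiable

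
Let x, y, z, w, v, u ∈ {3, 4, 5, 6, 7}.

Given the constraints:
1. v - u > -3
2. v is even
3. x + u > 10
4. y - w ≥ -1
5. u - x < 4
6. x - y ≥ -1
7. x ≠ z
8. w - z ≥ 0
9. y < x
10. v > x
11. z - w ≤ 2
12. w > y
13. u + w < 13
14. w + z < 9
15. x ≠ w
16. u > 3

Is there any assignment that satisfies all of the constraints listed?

One satisfying assignment is x = 5, y = 3, z = 3, w = 4, v = 6, u = 7.
For the less obvious constraints — constraint 1: v - u = -1; constraint 3: x + u = 12; constraint 4: y - w = -1 — and the others hold by inspection.

Satisfiable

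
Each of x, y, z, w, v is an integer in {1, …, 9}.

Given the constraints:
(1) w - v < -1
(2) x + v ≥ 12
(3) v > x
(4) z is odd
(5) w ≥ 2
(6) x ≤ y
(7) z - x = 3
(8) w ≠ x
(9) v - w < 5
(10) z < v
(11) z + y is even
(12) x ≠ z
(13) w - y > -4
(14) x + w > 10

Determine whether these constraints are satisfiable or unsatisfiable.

Try x = 4, y = 9, z = 7, w = 7, v = 9.
Check constraint 1: w - v = -2; constraint 2: x + v = 13; constraint 7: z - x = 3. The remaining constraints are straightforward to verify.

Satisfiable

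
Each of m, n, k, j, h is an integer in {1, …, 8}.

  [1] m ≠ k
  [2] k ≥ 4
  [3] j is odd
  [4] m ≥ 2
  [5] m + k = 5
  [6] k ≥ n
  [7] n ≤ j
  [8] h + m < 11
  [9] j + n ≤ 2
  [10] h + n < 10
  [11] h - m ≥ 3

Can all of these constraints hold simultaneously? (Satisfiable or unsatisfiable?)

From constraint 4: m ≥ 2. From constraint 2: k ≥ 4. Hence m + k ≥ 6. But constraint 5 requires m + k = 5, and 5 < 6. Contradiction.

Unsatisfiable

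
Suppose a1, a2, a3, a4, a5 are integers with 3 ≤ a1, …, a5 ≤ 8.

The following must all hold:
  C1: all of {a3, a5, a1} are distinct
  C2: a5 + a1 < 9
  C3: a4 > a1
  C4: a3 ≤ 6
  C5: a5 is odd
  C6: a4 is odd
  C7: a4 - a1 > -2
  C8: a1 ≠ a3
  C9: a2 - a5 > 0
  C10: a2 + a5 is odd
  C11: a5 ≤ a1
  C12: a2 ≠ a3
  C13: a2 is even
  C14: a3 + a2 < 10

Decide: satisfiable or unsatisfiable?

Satisfiable

The assignment a1 = 4, a2 = 4, a3 = 5, a4 = 5, a5 = 3 works:
  constraint 2 holds since a5 + a1 = 7.
  constraint 7 holds since a4 - a1 = 1.
  constraint 9 holds since a2 - a5 = 1.
The rest check out directly.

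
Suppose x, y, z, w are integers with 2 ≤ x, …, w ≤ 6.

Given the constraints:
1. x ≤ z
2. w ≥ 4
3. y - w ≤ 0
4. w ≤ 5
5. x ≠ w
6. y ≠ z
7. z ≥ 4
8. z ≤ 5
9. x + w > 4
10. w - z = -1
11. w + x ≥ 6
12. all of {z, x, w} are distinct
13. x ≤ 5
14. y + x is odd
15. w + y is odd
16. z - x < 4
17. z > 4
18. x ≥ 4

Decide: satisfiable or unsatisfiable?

Unsatisfiable

Constraints 2, 4, 7, 8, 13, and 18 confine each of z, x, w to the 2 values {4, 5}.
Constraint 12 requires all 3 of them to be distinct, but only 2 values are available — impossible by the pigeonhole principle.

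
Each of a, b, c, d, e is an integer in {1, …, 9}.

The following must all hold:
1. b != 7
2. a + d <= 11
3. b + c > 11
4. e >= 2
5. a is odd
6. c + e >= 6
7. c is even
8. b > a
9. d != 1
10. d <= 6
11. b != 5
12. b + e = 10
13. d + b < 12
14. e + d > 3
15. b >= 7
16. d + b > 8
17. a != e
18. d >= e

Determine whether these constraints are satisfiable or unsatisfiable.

Take a = 7, b = 8, c = 4, d = 2, e = 2. Then constraint 2: a + d = 9; constraint 3: b + c = 12; constraint 6: c + e = 6, and every other listed constraint is also met.

Satisfiable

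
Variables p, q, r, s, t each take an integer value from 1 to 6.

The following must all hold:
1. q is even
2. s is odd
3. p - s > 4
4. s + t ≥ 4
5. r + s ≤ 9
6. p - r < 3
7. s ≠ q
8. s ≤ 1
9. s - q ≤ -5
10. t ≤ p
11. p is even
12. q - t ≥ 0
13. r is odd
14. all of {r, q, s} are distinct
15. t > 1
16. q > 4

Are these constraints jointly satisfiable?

Satisfiable

The assignment p = 6, q = 6, r = 5, s = 1, t = 3 works:
  constraint 3 holds since p - s = 5.
  constraint 4 holds since s + t = 4.
  constraint 5 holds since r + s = 6.
The rest check out directly.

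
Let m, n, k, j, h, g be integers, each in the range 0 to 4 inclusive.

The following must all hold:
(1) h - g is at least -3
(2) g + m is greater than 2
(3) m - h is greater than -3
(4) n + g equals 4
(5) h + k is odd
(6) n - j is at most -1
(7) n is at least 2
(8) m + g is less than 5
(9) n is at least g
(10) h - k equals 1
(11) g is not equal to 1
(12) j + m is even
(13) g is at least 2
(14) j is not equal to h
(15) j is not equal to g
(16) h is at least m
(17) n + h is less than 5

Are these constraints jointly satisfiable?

Satisfiable

Setting (m, n, k, j, h, g) = (1, 2, 0, 3, 1, 2) satisfies everything: constraint 1: h - g = -1; constraint 2: g + m = 3; constraint 3: m - h = 0, and the others follow.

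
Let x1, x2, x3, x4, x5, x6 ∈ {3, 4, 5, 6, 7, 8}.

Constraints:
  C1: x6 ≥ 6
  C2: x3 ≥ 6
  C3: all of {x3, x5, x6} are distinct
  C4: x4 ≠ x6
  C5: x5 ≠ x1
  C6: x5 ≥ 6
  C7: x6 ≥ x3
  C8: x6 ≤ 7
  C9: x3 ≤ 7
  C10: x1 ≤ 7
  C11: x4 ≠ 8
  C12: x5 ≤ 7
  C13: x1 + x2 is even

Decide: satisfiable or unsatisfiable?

Unsatisfiable

Constraints 1, 2, 6, 8, 9, and 12 confine each of x3, x5, x6 to the 2 values {6, 7}.
Constraint 3 requires all 3 of them to be distinct, but only 2 values are available — impossible by the pigeonhole principle.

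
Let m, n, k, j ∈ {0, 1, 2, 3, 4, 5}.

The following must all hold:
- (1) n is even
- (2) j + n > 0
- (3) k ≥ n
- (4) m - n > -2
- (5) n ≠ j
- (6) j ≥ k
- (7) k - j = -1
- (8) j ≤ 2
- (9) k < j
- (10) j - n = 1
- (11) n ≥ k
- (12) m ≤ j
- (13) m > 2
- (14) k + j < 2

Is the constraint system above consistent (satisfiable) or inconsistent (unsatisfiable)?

Unsatisfiable

From constraint 13: m ≥ 3. From constraints 8 and 12: m ≤ j and j ≤ 2, so m ≤ 2. But 2 < 3, so no value of m works.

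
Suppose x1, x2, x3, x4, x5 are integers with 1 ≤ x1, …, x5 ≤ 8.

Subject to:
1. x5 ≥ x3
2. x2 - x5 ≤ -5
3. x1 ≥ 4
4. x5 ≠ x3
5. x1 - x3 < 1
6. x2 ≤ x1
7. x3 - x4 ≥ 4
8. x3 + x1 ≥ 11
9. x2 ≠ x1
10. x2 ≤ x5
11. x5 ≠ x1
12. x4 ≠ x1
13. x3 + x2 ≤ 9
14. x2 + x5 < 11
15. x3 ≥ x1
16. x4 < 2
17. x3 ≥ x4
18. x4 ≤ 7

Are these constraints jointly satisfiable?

Setting (x1, x2, x3, x4, x5) = (6, 1, 7, 1, 8) satisfies everything: constraint 2: x2 - x5 = -7; constraint 5: x1 - x3 = -1; constraint 7: x3 - x4 = 6, and the others follow.

Satisfiable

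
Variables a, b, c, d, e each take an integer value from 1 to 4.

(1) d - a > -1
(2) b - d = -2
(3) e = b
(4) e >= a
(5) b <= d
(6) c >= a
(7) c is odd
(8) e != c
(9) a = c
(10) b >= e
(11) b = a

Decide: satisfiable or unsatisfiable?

Unsatisfiable

From constraints 3, 9, and 11, e = b = a = c, so e = c. But constraint 8 says e ≠ c. Contradiction.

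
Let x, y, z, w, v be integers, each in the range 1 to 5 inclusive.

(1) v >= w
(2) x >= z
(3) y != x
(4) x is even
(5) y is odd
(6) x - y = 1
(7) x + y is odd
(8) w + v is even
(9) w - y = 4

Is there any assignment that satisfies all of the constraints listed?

Take x = 2, y = 1, z = 2, w = 5, v = 5. Then constraint 4: x = 2 is even; constraint 6: x - y = 1; constraint 9: w - y = 4, and every other listed constraint is also met.

Satisfiable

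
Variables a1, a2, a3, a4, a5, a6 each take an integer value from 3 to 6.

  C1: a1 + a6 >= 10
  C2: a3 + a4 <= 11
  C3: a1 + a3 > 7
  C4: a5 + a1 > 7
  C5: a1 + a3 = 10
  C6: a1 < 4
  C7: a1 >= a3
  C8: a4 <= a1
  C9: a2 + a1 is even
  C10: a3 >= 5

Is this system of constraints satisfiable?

Unsatisfiable

From constraints 7 and 10: a1 ≥ a3 and a3 ≥ 5, so a1 ≥ 5. From constraint 6: a1 ≤ 3. But 3 < 5, so no value of a1 works.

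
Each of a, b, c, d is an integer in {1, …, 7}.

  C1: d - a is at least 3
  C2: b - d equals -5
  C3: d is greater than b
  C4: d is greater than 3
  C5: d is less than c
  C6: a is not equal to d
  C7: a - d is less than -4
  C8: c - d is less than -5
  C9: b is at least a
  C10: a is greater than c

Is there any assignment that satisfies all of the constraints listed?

Constraints 3, 5, 9, and 10 give c < a, a ≤ b, b < d, d < c. Chaining: c < a ≤ b < d < c, which forces c < c — impossible.

Unsatisfiable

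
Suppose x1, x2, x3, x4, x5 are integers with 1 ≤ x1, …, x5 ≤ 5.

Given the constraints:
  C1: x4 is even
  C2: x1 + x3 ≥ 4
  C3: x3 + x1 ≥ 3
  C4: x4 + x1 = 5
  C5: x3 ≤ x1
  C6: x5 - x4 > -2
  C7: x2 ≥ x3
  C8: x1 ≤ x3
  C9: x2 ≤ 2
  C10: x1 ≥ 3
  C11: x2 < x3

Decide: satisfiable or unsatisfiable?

From constraints 8 and 10: x3 ≥ x1 and x1 ≥ 3, so x3 ≥ 3. From constraints 7 and 9: x3 ≤ x2 and x2 ≤ 2, so x3 ≤ 2. But 2 < 3, so no value of x3 works.

Unsatisfiable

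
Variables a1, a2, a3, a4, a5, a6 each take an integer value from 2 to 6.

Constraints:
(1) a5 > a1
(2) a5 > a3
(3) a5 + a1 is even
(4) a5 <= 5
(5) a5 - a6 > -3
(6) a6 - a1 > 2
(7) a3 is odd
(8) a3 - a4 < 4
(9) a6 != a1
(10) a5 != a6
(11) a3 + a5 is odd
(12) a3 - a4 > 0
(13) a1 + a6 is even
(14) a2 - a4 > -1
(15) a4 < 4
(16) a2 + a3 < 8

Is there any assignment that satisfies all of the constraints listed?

Take a1 = 2, a2 = 3, a3 = 3, a4 = 2, a5 = 4, a6 = 6. Then constraint 5: a5 - a6 = -2; constraint 6: a6 - a1 = 4, and every other listed constraint is also met.

Satisfiable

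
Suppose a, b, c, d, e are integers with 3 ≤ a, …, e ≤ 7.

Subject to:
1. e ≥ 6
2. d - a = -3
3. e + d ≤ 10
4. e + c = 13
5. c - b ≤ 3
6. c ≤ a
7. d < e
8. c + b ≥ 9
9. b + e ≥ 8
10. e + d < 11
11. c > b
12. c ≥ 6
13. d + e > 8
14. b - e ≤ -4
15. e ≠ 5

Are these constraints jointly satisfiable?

Satisfiable

Try a = 6, b = 3, c = 6, d = 3, e = 7.
Check constraint 2: d - a = -3; constraint 3: e + d = 10; constraint 4: e + c = 13. The remaining constraints are straightforward to verify.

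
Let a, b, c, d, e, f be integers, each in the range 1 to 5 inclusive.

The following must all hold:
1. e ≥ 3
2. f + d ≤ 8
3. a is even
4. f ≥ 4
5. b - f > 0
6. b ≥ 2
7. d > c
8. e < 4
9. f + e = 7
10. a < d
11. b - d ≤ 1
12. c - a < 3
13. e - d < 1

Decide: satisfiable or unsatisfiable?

One satisfying assignment is a = 2, b = 5, c = 2, d = 4, e = 3, f = 4.
For the less obvious constraints — constraint 2: f + d = 8; constraint 5: b - f = 1; constraint 9: f + e = 7 — and the others hold by inspection.

Satisfiable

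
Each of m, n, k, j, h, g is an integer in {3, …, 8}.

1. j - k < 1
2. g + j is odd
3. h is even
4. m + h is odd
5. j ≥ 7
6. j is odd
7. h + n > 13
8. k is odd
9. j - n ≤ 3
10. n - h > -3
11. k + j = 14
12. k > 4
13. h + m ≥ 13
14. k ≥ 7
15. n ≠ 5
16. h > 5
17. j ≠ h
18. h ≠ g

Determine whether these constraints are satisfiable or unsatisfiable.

Setting (m, n, k, j, h, g) = (7, 6, 7, 7, 8, 4) satisfies everything: constraint 1: j - k = 0; constraint 7: h + n = 14; constraint 9: j - n = 1, and the others follow.

Satisfiable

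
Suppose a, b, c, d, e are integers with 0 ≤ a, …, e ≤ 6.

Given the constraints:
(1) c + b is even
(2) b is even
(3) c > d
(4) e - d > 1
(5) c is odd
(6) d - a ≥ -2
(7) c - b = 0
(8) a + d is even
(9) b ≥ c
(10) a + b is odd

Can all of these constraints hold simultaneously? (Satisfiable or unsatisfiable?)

Constraint 5 makes c odd and constraint 2 makes b even, so c + b must be odd. Constraint 1 says c + b is even — contradiction.

Unsatisfiable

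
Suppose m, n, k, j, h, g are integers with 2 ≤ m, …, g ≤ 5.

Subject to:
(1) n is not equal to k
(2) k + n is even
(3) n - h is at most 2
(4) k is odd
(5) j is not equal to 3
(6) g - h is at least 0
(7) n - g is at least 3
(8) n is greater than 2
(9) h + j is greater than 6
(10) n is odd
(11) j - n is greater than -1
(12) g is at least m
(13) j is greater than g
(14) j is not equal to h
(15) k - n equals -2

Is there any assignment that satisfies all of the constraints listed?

Unsatisfiable

Constraints 3, 6, and 7 give g − h ≥ 0, h − n ≥ -2, n − g ≥ 3.
Adding all 3 inequalities: the left sides telescope to 0, and the right sides sum to 0 + (-2) + 3 = 1. So 0 ≥ 1, which is false.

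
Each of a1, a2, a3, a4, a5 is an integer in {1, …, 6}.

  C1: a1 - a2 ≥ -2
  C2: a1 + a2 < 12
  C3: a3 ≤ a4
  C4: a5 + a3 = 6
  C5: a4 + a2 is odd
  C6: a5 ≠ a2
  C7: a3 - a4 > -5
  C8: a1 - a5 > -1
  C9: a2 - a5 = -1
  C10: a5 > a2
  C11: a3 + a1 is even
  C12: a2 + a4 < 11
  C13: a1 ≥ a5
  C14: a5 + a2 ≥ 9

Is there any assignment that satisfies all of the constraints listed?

Take a1 = 5, a2 = 4, a3 = 1, a4 = 5, a5 = 5. Then constraint 1: a1 - a2 = 1; constraint 2: a1 + a2 = 9, and every other listed constraint is also met.

Satisfiable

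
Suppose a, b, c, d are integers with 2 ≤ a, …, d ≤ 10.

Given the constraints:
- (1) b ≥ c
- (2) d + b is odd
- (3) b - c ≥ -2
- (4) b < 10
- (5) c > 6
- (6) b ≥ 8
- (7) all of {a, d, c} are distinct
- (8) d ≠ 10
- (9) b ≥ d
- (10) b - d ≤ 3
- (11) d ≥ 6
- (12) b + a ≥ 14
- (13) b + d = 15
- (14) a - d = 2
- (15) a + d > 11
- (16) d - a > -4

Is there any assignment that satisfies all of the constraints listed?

Setting (a, b, c, d) = (8, 9, 9, 6) satisfies everything: constraint 3: b - c = 0; constraint 10: b - d = 3; constraint 12: b + a = 17, and the others follow.

Satisfiable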